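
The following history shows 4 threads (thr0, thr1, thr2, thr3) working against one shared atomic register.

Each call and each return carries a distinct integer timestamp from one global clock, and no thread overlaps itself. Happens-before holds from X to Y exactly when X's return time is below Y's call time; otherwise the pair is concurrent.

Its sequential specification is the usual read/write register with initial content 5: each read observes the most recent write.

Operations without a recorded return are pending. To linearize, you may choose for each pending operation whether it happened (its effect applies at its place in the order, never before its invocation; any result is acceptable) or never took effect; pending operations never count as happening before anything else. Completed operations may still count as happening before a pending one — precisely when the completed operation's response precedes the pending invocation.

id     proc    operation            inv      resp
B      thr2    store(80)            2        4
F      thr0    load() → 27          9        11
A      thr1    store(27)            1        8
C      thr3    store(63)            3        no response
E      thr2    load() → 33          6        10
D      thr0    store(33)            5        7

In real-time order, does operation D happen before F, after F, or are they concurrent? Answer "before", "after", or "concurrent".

D spans [5,7], F spans [9,11]
resp(D)=7 < inv(F)=9

before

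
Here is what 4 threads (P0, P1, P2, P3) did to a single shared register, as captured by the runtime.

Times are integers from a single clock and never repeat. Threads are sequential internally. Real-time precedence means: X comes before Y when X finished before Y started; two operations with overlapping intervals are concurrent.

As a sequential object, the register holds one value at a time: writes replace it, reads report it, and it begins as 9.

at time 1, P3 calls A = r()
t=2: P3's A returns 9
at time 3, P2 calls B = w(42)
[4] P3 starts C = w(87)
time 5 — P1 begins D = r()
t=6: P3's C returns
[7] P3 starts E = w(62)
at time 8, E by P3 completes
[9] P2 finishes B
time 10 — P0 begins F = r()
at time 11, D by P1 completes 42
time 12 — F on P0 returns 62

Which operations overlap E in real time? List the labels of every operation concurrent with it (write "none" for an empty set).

B, D

E spans [7,8]; an op avoiding the whole window 7..8 is ordered, any other is concurrent
A [1,2]: before
B [3,9]: concurrent
C [4,6]: before
D [5,11]: concurrent
F [10,12]: after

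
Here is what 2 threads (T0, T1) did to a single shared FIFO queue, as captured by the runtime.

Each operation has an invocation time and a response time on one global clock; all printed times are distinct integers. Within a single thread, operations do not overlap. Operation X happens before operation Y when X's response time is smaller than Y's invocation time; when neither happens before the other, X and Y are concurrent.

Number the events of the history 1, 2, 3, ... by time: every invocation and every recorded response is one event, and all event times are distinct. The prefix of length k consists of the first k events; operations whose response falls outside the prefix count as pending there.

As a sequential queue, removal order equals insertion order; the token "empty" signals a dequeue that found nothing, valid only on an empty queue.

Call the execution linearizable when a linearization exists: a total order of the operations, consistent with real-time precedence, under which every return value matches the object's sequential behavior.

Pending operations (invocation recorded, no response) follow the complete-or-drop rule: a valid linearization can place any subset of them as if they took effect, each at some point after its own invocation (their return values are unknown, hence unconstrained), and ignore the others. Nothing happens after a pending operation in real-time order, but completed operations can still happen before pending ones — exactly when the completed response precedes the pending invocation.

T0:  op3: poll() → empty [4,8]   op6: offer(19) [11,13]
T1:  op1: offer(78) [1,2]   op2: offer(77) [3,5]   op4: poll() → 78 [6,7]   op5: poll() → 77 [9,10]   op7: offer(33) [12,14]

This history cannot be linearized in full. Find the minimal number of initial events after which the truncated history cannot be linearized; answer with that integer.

events 1..7 are still linearizable — one witness is op1, op2, op4:
step 1: op1 offer(78) — queue <78>
step 2: op2 offer(77) — queue <78,77>
step 3: op4 poll() → 78 — queue <77>
at event 8 (op3's time-8 response) nothing linearizes any more
one such order, op1, op2, op3, op4, breaks at step 3 where op3 poll() → empty is illegal
one such order, op1, op2, op4, op3, breaks at step 4 where op3 poll() → empty is illegal

8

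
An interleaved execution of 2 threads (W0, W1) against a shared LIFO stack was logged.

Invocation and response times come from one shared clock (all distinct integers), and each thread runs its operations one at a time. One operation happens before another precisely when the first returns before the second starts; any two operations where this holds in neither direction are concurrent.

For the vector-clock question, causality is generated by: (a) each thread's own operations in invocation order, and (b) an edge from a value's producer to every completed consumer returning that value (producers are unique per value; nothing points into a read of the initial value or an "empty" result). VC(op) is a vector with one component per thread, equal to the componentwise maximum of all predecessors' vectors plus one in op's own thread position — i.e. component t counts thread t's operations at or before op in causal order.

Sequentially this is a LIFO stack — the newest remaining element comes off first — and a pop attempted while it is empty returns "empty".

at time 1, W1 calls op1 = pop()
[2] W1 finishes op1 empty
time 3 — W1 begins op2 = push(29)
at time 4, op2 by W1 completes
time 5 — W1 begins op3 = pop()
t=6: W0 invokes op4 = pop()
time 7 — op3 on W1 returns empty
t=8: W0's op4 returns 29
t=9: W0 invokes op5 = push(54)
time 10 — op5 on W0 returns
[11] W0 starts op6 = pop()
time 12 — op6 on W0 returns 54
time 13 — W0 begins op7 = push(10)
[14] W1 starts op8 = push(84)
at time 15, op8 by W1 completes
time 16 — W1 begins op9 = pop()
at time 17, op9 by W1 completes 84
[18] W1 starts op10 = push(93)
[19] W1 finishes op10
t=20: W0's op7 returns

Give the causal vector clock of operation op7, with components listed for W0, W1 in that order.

(4, 2)

VC(op1, invoked at 1): no causal predecessors; +1 on W1 → (0, 1)
invoked at 3, op2 merges VC(op1)=(0, 1) and bumps W1's slot → (0, 2)
invoked at 5, op3 merges VC(op2)=(0, 2) and bumps W1's slot → (0, 3)
invoked at 6, op4 merges VC(op2)=(0, 2) and bumps W0's slot → (1, 2)
invoked at 14, op8 merges VC(op3)=(0, 3) and bumps W1's slot → (0, 4)
invoked at 9, op5 merges VC(op4)=(1, 2) and bumps W0's slot → (2, 2)
invoked at 16, op9 merges VC(op8)=(0, 4) and bumps W1's slot → (0, 5)
invoked at 11, op6 merges VC(op5)=(2, 2) and bumps W0's slot → (3, 2)
invoked at 18, op10 merges VC(op9)=(0, 5) and bumps W1's slot → (0, 6)
invoked at 13, op7 merges VC(op6)=(3, 2) and bumps W0's slot → (4, 2)
target: VC(op7) = (4, 2)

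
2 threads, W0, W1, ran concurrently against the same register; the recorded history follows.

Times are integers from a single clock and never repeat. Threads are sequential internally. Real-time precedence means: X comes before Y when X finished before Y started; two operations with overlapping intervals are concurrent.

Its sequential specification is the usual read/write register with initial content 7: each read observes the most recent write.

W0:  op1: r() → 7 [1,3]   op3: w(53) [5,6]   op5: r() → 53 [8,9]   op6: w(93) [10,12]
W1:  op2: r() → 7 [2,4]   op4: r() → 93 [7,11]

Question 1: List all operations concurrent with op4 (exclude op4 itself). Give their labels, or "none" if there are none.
Answer: op5, op6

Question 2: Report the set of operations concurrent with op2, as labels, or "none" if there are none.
Answer: op1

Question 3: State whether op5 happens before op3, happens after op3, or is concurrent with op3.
Answer: after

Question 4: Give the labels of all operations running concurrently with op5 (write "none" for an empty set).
Answer: op4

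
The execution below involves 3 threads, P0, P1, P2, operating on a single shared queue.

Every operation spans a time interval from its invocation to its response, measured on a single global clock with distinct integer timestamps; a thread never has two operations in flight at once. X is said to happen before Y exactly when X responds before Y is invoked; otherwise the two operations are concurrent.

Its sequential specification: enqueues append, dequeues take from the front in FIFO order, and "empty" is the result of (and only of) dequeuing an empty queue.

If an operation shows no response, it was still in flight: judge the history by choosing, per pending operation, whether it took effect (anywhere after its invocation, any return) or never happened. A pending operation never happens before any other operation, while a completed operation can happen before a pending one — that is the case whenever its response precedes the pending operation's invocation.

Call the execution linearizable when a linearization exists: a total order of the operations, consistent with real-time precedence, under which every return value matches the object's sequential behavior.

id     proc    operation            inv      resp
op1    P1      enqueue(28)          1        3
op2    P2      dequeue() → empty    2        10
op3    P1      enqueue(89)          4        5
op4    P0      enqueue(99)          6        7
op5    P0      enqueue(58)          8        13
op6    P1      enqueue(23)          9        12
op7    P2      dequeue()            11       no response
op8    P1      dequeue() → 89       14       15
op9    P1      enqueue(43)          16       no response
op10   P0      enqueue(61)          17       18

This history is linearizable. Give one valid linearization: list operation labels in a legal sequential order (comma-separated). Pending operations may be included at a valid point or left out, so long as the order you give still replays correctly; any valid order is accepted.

op2, op1, op3, op4, op5, op6, op7, op8, op9, op10

step 1: op2 dequeue() → empty — queue <>
step 2: op1 enqueue(28) — queue <28>
step 3: op3 enqueue(89) — queue <28,89>
step 4: op4 enqueue(99) — queue <28,89,99>
step 5: op5 enqueue(58) — queue <28,89,99,58>
step 6: op6 enqueue(23) — queue <28,89,99,58,23>
step 7: op7 dequeue() (pending, included) — queue <89,99,58,23>
step 8: op8 dequeue() → 89 — queue <99,58,23>
step 9: op9 enqueue(43) (pending, included) — queue <99,58,23,43>
step 10: op10 enqueue(61) — queue <99,58,23,43,61>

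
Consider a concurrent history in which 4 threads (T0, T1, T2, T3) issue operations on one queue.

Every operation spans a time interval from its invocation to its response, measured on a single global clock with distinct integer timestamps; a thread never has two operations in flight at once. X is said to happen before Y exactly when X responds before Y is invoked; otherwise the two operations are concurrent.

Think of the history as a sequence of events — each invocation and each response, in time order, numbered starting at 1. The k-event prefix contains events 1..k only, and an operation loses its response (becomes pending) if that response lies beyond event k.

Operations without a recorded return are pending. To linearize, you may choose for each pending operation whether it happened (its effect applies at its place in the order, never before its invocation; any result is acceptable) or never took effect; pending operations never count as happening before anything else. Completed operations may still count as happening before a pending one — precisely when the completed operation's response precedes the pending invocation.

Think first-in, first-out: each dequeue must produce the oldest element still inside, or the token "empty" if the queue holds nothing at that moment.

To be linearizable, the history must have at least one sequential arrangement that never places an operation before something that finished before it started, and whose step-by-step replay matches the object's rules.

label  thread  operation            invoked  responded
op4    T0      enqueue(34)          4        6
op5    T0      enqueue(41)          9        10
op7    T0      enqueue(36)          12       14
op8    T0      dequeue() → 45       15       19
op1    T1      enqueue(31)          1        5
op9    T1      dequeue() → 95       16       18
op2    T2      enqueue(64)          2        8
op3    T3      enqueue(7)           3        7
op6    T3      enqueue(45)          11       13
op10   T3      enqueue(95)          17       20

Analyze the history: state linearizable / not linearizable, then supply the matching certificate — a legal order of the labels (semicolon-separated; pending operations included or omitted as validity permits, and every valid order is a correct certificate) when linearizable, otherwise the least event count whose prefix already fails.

not linearizable — minimal violating prefix: 18 events

events 1..17 are fine; event 18 — the response of op9 at time 18 — makes the prefix non-linearizable
the 8 completed operations admit 48 real-time orders; each fails the queue replay
no completion choice of the 2 pending operations (op8, op10) rescues it — every subset was tried
for example op1, op2, op3, op4, op5, op6, op7, op9 (pending dropped) fails at step 8: op9 dequeue() → 95 is not legal there
for example op1, op2, op3, op4, op5, op7, op6, op9 (pending dropped) fails at step 8: op9 dequeue() → 95 is not legal there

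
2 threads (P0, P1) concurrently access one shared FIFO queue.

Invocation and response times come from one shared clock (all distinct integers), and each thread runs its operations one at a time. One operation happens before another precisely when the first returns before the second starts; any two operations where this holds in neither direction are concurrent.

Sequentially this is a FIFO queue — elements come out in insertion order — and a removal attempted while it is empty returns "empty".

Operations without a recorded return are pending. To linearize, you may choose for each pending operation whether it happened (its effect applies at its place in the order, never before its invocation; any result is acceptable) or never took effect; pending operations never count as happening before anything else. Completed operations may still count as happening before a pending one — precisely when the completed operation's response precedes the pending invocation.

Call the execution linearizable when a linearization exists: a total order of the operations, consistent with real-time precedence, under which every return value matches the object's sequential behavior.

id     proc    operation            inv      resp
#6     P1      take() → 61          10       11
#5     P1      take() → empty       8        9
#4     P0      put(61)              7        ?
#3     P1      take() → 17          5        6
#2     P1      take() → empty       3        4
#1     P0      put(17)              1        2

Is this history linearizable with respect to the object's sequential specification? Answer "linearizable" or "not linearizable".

not linearizable

cut after 3 events: linearizable; cut after 4 events (#2 responds, time 4): not linearizable
exhaustive check: the 2 completed FIFO queue ops admit one real-time order; illegal
sample order #1, #2 stalls at step 2 — #2 take() → empty has no legal effect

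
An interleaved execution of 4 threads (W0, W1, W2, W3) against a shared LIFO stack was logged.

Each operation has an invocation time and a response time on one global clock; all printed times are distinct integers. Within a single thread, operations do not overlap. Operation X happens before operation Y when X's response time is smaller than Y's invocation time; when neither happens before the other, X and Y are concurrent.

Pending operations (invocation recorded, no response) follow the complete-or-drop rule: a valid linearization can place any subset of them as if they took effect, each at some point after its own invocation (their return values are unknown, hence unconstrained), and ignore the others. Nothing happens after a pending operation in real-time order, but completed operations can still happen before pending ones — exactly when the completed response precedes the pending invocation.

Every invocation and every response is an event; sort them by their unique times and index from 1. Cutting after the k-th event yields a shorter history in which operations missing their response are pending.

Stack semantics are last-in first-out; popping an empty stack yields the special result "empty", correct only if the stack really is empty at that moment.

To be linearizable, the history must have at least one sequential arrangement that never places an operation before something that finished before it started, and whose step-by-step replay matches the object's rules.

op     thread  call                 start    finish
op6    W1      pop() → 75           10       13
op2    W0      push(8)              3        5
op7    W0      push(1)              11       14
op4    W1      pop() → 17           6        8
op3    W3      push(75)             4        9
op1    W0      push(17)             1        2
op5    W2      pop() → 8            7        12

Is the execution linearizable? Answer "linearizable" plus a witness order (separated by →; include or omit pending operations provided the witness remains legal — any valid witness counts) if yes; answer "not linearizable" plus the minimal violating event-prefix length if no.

linearizable — witness: op1 → op2 → op5 → op4 → op3 → op6 → op7

1. op1 push(17), leaving stack <17>
2. op2 push(8), leaving stack <17,8>
3. op5 pop() → 8, leaving stack <17>
4. op4 pop() → 17, leaving stack <>
5. op3 push(75), leaving stack <75>
6. op6 pop() → 75, leaving stack <>
7. op7 push(1), leaving stack <1>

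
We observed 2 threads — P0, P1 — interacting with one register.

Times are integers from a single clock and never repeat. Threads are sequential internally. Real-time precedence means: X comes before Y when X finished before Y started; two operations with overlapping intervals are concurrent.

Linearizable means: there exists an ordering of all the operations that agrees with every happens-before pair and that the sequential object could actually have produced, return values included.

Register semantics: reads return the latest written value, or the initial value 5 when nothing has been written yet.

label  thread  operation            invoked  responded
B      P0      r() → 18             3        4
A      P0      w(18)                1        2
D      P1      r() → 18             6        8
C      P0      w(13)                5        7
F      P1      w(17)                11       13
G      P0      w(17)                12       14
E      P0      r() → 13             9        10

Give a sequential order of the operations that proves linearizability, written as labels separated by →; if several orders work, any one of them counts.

step 1: A w(18) — value 18
step 2: B r() → 18 — value 18
step 3: D r() → 18 — value 18
step 4: C w(13) — value 13
step 5: E r() → 13 — value 13
step 6: F w(17) — value 17
step 7: G w(17) — value 17

A → B → D → C → E → F → G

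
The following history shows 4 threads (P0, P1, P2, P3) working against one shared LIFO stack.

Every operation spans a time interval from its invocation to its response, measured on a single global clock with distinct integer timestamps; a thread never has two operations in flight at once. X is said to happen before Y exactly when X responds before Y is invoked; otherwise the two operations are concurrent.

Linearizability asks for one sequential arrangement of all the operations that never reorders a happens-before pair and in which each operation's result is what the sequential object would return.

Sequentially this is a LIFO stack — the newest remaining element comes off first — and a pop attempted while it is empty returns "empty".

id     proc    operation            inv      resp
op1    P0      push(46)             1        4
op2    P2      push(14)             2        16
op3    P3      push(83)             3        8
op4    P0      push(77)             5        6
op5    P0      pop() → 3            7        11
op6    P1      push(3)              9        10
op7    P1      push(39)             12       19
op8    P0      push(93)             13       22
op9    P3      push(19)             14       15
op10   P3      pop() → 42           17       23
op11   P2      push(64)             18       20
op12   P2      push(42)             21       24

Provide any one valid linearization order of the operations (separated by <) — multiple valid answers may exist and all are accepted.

1. op1 push(46), leaving stack <46>
2. op2 push(14), leaving stack <46,14>
3. op3 push(83), leaving stack <46,14,83>
4. op4 push(77), leaving stack <46,14,83,77>
5. op6 push(3), leaving stack <46,14,83,77,3>
6. op5 pop() → 3, leaving stack <46,14,83,77>
7. op7 push(39), leaving stack <46,14,83,77,39>
8. op8 push(93), leaving stack <46,14,83,77,39,93>
9. op9 push(19), leaving stack <46,14,83,77,39,93,19>
10. op11 push(64), leaving stack <46,14,83,77,39,93,19,64>
11. op12 push(42), leaving stack <46,14,83,77,39,93,19,64,42>
12. op10 pop() → 42, leaving stack <46,14,83,77,39,93,19,64>

op1 < op2 < op3 < op4 < op6 < op5 < op7 < op8 < op9 < op11 < op12 < op10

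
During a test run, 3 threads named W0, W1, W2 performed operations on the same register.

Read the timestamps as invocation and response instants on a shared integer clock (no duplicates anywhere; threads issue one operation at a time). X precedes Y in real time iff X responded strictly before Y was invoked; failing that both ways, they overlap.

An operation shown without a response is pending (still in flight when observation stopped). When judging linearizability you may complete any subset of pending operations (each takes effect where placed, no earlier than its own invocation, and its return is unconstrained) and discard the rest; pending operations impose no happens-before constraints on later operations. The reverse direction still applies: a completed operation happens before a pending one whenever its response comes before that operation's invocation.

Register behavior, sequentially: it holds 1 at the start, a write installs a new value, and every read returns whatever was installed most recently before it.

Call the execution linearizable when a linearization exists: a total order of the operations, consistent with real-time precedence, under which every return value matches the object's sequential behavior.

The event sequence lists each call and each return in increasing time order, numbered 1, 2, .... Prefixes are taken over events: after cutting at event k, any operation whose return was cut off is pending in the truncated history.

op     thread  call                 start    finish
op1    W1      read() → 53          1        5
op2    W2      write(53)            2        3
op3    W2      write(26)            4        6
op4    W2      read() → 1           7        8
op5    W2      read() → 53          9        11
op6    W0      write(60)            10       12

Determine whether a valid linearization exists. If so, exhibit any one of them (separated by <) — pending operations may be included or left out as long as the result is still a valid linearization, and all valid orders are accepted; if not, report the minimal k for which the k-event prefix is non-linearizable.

cut after 7 events: linearizable; cut after 8 events (op4 responds, time 8): not linearizable
no legal order exists: 3 real-time-consistent candidates over 4 completed register operations, all rejected
sample order op1, op2, op3, op4 stalls at step 1 — op1 read() → 53 has no legal effect
sample order op2, op1, op3, op4 stalls at step 4 — op4 read() → 1 has no legal effect

not linearizable — minimal violating prefix: 8 events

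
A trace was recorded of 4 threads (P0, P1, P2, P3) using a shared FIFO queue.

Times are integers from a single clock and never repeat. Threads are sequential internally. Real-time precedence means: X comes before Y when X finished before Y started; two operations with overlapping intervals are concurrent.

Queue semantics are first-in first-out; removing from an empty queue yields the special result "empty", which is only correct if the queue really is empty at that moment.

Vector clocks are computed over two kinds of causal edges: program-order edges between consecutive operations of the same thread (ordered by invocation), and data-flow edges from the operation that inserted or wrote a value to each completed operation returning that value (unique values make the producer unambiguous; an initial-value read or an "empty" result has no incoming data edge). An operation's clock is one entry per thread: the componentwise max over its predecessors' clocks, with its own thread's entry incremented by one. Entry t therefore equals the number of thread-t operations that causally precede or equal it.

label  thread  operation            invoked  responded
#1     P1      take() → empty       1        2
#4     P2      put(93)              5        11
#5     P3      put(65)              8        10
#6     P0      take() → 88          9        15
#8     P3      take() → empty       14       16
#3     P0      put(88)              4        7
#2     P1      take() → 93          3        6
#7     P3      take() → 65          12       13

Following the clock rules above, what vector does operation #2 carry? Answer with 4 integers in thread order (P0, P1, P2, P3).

no predecessors for #5 (invoked 8): P3 increments from zero → (0, 0, 0, 1)
no predecessors for #4 (invoked 5): P2 increments from zero → (0, 0, 1, 0)
no predecessors for #1 (invoked 1): P1 increments from zero → (0, 1, 0, 0)
no predecessors for #3 (invoked 4): P0 increments from zero → (1, 0, 0, 0)
VC(#7, invoked at 12): max of VC(#5)=(0, 0, 0, 1), then +1 on thread P3 → (0, 0, 0, 2)
VC(#6, invoked at 9): max of VC(#3)=(1, 0, 0, 0), then +1 on thread P0 → (2, 0, 0, 0)
VC(#8, invoked at 14): max of VC(#7)=(0, 0, 0, 2), then +1 on thread P3 → (0, 0, 0, 3)
VC(#2, invoked at 3): max of VC(#1)=(0, 1, 0, 0), VC(#4)=(0, 0, 1, 0), then +1 on thread P1 → (0, 2, 1, 0)
target: VC(#2) = (0, 2, 1, 0)

(0, 2, 1, 0)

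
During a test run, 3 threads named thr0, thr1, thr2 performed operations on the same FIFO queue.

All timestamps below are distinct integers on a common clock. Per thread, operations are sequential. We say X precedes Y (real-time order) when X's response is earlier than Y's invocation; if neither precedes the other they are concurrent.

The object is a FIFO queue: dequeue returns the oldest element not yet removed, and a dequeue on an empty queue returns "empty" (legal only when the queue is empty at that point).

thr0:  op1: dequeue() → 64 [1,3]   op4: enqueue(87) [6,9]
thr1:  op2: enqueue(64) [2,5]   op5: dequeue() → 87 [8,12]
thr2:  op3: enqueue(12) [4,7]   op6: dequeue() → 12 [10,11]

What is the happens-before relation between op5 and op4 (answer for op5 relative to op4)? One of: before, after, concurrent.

concurrent

op5 spans [8,12], op4 spans [6,9]
the intervals overlap in both directions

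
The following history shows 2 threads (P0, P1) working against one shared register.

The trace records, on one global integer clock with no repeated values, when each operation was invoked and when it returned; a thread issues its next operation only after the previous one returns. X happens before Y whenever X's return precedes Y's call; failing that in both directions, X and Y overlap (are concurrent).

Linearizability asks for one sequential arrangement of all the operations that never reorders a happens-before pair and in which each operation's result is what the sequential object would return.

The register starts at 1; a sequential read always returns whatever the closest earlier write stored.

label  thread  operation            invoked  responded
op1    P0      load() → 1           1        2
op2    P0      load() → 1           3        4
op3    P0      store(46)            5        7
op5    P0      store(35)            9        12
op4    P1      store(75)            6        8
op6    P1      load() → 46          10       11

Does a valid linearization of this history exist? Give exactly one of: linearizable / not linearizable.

witness order: op1, op2, op4, op3, op6, op5
after step 1 (op1 load() → 1): value 1
after step 2 (op2 load() → 1): value 1
after step 3 (op4 store(75)): value 75
after step 4 (op3 store(46)): value 46
after step 5 (op6 load() → 46): value 46
after step 6 (op5 store(35)): value 35

linearizable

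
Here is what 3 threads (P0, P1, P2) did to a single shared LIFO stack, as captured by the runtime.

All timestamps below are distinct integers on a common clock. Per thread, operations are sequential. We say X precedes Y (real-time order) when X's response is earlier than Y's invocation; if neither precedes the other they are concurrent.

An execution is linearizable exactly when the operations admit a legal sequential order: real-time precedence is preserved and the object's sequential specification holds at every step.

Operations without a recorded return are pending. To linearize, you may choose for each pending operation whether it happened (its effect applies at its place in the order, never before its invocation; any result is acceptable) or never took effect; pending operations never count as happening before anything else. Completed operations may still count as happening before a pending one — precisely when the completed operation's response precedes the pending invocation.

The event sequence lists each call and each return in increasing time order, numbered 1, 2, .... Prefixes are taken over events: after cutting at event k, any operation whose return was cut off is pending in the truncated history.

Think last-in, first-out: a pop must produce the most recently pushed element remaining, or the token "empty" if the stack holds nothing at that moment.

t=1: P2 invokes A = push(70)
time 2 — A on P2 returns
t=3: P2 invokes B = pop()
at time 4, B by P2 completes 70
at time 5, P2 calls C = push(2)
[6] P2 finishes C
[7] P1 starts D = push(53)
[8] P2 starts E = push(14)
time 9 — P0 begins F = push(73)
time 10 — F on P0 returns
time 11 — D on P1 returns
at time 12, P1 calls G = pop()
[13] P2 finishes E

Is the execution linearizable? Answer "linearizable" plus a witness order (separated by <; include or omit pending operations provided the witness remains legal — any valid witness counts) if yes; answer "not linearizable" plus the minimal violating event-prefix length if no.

1. A push(70), leaving stack <70>
2. B pop() → 70, leaving stack <>
3. C push(2), leaving stack <2>
4. D push(53), leaving stack <2,53>
5. E push(14), leaving stack <2,53,14>
6. F push(73), leaving stack <2,53,14,73>

linearizable — witness: A < B < C < D < E < F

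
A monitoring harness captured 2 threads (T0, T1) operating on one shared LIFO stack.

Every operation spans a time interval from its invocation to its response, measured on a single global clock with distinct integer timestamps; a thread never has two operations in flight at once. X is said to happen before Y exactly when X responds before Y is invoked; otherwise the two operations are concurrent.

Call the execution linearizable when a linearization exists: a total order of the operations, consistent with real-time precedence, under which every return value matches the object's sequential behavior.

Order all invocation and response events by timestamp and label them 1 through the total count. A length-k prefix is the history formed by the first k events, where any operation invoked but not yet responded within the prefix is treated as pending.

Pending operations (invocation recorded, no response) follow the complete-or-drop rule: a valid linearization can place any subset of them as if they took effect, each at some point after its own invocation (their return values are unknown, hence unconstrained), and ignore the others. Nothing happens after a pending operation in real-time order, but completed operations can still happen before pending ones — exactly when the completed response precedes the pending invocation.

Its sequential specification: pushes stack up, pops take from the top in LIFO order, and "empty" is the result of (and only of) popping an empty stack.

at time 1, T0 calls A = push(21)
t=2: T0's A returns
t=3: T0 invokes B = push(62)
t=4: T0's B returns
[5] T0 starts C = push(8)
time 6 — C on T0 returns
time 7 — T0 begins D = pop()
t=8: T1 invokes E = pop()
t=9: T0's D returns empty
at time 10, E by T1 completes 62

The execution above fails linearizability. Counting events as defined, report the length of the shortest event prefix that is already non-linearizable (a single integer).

9

a valid linearization of events 1..8 exists, for instance A, B, C:
step 1: A push(21) — stack <21>
step 2: B push(62) — stack <21,62>
step 3: C push(8) — stack <21,62,8>
once event 9 joins (D's response, time 9), exhaustive search finds no witness
completion choices over the 1 pending operation (E) were checked; none helps
e.g. A, B, C, D (pending dropped): illegal at step 4, since D pop() → empty cannot apply there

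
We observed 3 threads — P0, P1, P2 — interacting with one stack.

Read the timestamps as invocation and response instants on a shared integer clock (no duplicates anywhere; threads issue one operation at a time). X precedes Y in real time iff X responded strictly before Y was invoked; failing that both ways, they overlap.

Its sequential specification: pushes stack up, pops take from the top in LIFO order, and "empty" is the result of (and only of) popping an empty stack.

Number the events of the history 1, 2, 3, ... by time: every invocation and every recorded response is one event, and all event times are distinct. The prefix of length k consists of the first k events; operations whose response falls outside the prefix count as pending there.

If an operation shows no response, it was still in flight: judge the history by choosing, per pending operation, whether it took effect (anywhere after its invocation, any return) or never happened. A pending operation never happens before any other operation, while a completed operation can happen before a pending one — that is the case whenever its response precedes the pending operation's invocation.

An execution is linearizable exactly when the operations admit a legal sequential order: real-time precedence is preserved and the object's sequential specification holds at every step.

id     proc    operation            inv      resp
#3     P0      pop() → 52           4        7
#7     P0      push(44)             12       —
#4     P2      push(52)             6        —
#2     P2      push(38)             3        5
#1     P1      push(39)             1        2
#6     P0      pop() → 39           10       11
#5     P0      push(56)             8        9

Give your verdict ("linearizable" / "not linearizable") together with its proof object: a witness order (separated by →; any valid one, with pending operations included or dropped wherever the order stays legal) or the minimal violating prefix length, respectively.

not linearizable — minimal violating prefix: 11 events

the violation lands at event 11, #6's response at time 11: events 1..10 linearize, events 1..11 do not
2 orders of the 5 completed stack ops respect real time; none is legal
include/drop combinations of the 1 pending operation (#4) were all tried; none helps
for example #1, #2, #3, #5, #6 (pending dropped) fails at step 3: #3 pop() → 52 is not legal there
for example #1, #3, #2, #5, #6 (pending dropped) fails at step 2: #3 pop() → 52 is not legal there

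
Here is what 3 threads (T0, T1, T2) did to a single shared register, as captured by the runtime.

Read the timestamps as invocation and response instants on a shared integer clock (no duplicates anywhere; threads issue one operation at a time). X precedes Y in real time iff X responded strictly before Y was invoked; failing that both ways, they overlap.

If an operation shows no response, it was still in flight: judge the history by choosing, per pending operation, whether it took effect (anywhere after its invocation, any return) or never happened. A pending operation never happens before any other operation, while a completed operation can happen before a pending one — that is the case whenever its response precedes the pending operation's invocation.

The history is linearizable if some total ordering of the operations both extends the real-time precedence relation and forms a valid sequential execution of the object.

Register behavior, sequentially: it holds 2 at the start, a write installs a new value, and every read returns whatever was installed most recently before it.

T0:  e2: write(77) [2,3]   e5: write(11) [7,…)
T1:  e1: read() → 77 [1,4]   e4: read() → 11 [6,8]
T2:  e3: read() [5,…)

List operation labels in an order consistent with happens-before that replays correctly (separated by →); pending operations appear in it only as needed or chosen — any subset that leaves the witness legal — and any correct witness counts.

after step 1 (e2 write(77)): value 77
after step 2 (e1 read() → 77): value 77
after step 3 (e3 read() (pending, included)): value 77
after step 4 (e5 write(11) (pending, included)): value 11
after step 5 (e4 read() → 11): value 11

e2 → e1 → e3 → e5 → e4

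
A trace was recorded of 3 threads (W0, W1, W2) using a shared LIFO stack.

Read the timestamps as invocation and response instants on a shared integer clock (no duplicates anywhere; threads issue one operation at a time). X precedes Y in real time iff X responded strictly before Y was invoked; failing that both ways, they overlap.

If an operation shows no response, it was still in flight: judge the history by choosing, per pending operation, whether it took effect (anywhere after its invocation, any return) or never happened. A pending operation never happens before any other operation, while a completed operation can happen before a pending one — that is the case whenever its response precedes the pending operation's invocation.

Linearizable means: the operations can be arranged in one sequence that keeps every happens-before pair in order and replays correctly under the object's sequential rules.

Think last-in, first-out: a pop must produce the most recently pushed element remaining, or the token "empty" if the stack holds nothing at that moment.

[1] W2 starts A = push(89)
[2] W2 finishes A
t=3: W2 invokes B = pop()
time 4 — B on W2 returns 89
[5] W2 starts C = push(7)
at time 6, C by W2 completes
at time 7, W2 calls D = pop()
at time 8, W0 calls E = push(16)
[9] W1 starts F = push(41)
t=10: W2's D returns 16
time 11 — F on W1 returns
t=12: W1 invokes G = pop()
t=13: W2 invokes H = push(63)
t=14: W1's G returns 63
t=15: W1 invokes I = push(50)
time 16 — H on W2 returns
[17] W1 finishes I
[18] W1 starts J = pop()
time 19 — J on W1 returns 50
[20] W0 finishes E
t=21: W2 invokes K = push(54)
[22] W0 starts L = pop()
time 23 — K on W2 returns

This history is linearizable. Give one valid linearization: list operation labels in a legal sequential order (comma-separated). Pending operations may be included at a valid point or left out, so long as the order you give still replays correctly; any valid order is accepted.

step 1: A push(89) — stack <89>
step 2: B pop() → 89 — stack <>
step 3: C push(7) — stack <7>
step 4: E push(16) — stack <7,16>
step 5: D pop() → 16 — stack <7>
step 6: F push(41) — stack <7,41>
step 7: H push(63) — stack <7,41,63>
step 8: G pop() → 63 — stack <7,41>
step 9: I push(50) — stack <7,41,50>
step 10: J pop() → 50 — stack <7,41>
step 11: K push(54) — stack <7,41,54>

A, B, C, E, D, F, H, G, I, J, K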